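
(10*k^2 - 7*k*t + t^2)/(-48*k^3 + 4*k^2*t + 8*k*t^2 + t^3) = (-5*k + t)/(24*k^2 + 10*k*t + t^2)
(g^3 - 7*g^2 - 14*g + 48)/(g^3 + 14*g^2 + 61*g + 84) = (g^2 - 10*g + 16)/(g^2 + 11*g + 28)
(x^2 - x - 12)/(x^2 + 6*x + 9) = (x - 4)/(x + 3)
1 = 1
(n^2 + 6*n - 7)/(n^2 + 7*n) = (n - 1)/n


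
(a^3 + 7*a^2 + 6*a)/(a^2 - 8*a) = (a^2 + 7*a + 6)/(a - 8)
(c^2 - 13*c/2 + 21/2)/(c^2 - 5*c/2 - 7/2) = (c - 3)/(c + 1)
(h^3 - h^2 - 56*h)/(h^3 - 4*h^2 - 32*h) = (h + 7)/(h + 4)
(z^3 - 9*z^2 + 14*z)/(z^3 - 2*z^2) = (z - 7)/z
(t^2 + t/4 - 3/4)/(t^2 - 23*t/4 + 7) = (4*t^2 + t - 3)/(4*t^2 - 23*t + 28)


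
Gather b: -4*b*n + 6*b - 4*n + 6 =b*(6 - 4*n) - 4*n + 6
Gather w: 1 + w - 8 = w - 7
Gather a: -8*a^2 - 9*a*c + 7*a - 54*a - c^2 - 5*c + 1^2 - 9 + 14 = -8*a^2 + a*(-9*c - 47) - c^2 - 5*c + 6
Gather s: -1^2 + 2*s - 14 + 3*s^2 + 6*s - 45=3*s^2 + 8*s - 60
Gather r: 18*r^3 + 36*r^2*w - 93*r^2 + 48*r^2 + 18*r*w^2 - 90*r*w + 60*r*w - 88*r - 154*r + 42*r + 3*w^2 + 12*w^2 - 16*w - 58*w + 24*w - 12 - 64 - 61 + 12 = 18*r^3 + r^2*(36*w - 45) + r*(18*w^2 - 30*w - 200) + 15*w^2 - 50*w - 125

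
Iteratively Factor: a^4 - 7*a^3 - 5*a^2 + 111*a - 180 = (a + 4)*(a^3 - 11*a^2 + 39*a - 45) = (a - 3)*(a + 4)*(a^2 - 8*a + 15) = (a - 5)*(a - 3)*(a + 4)*(a - 3)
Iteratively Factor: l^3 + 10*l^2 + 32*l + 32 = (l + 4)*(l^2 + 6*l + 8) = (l + 2)*(l + 4)*(l + 4)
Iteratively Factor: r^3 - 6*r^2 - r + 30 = (r - 5)*(r^2 - r - 6) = (r - 5)*(r + 2)*(r - 3)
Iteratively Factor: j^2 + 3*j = (j + 3)*(j)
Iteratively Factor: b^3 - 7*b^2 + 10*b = (b)*(b^2 - 7*b + 10) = b*(b - 5)*(b - 2)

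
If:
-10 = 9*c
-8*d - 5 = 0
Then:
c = -10/9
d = -5/8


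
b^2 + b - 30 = (b - 5)*(b + 6)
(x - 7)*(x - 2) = x^2 - 9*x + 14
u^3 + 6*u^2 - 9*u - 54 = (u - 3)*(u + 3)*(u + 6)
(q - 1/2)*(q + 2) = q^2 + 3*q/2 - 1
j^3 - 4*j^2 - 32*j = j*(j - 8)*(j + 4)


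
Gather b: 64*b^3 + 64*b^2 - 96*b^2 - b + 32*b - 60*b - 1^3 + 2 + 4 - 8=64*b^3 - 32*b^2 - 29*b - 3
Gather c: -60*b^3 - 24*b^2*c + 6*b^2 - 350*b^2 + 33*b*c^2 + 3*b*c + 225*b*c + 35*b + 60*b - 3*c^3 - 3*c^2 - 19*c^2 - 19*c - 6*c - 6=-60*b^3 - 344*b^2 + 95*b - 3*c^3 + c^2*(33*b - 22) + c*(-24*b^2 + 228*b - 25) - 6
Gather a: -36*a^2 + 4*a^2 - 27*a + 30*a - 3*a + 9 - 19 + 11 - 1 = -32*a^2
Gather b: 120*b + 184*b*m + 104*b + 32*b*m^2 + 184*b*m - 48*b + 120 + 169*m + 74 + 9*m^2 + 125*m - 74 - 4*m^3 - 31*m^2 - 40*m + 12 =b*(32*m^2 + 368*m + 176) - 4*m^3 - 22*m^2 + 254*m + 132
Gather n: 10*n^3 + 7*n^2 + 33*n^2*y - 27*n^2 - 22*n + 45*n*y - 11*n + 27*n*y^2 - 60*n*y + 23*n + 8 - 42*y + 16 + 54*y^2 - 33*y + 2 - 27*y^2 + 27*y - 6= 10*n^3 + n^2*(33*y - 20) + n*(27*y^2 - 15*y - 10) + 27*y^2 - 48*y + 20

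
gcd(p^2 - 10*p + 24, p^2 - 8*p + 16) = p - 4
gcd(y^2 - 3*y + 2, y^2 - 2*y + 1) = y - 1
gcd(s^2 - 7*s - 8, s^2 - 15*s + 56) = s - 8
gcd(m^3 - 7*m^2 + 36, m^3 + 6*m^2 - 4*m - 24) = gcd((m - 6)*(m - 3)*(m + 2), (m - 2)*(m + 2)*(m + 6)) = m + 2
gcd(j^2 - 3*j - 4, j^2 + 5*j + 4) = j + 1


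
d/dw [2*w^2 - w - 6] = 4*w - 1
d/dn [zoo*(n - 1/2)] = zoo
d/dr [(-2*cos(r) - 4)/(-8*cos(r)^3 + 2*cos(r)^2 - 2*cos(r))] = (31*sin(r)/2 + 23*sin(3*r)/2 + 2*sin(4*r))/((cos(2*r) + 1)*(cos(r) - 2*cos(2*r) - 3)^2)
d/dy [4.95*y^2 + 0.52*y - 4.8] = 9.9*y + 0.52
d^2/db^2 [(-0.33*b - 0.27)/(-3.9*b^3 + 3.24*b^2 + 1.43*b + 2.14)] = (30.1158*b^5 + 24.26112*b^4 - 43.978284*b^3 + 41.021532*b^2 + 7.297776*b - 4.65963)/(59.319*b^9 - 147.8412*b^8 + 57.57102*b^7 - 23.243544*b^6 + 141.136866*b^5 - 15.66234*b^4 - 8.833175*b^3 - 57.64197*b^2 - 19.646484*b - 9.800344)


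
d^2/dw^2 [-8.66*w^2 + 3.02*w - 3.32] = -17.3200000000000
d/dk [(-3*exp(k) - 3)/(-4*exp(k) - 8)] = 3*exp(k)/(4*(exp(k) + 2)^2)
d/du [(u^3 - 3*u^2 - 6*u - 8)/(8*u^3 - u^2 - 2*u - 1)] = (23*u^4 + 92*u^3 + 189*u^2 - 10*u - 10)/(64*u^6 - 16*u^5 - 31*u^4 - 12*u^3 + 6*u^2 + 4*u + 1)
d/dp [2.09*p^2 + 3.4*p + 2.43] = 4.18*p + 3.4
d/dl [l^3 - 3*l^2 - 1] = 3*l*(l - 2)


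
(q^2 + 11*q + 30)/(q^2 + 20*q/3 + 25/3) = 3*(q + 6)/(3*q + 5)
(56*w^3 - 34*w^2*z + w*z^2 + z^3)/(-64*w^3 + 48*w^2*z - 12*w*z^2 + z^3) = (-14*w^2 + 5*w*z + z^2)/(16*w^2 - 8*w*z + z^2)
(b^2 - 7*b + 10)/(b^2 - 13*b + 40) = (b - 2)/(b - 8)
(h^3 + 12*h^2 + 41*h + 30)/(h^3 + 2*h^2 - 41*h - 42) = (h^2 + 11*h + 30)/(h^2 + h - 42)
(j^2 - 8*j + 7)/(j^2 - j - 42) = (j - 1)/(j + 6)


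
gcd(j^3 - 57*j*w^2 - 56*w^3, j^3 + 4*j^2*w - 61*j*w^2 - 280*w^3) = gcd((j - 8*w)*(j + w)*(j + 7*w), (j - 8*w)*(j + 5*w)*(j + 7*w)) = -j^2 + j*w + 56*w^2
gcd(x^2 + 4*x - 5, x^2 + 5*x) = x + 5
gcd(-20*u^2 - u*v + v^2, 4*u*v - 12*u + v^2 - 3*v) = 4*u + v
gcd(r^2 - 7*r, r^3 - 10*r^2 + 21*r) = r^2 - 7*r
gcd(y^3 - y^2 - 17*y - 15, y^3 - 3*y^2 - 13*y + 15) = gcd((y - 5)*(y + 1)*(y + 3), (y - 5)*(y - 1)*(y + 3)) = y^2 - 2*y - 15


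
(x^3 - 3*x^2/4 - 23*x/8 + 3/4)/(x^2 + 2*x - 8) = (8*x^2 + 10*x - 3)/(8*(x + 4))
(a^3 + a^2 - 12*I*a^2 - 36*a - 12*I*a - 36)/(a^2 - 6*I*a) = a + 1 - 6*I - 6*I/a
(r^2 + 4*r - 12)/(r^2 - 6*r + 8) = (r + 6)/(r - 4)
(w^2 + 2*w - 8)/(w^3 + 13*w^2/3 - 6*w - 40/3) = 3*(w + 4)/(3*w^2 + 19*w + 20)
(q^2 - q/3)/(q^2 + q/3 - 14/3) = q*(3*q - 1)/(3*q^2 + q - 14)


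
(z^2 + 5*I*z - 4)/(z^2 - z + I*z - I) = (z + 4*I)/(z - 1)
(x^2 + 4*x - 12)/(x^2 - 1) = (x^2 + 4*x - 12)/(x^2 - 1)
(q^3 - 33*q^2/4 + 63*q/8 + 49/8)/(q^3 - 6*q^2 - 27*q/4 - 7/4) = (4*q - 7)/(2*(2*q + 1))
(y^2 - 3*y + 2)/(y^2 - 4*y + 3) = (y - 2)/(y - 3)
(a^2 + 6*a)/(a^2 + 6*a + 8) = a*(a + 6)/(a^2 + 6*a + 8)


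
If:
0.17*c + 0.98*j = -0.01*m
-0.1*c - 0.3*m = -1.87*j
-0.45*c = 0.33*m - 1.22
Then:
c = 110.00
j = -17.59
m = -146.31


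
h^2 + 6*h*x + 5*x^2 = (h + x)*(h + 5*x)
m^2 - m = m*(m - 1)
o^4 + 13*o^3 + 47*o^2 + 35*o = o*(o + 1)*(o + 5)*(o + 7)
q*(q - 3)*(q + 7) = q^3 + 4*q^2 - 21*q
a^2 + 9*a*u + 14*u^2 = (a + 2*u)*(a + 7*u)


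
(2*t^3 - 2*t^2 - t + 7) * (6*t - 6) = 12*t^4 - 24*t^3 + 6*t^2 + 48*t - 42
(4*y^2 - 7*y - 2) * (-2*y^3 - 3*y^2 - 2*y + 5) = -8*y^5 + 2*y^4 + 17*y^3 + 40*y^2 - 31*y - 10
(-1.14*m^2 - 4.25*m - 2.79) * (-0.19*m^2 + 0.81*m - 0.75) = 0.2166*m^4 - 0.1159*m^3 - 2.0574*m^2 + 0.9276*m + 2.0925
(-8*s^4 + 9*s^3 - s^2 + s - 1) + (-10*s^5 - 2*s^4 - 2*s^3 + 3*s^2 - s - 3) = -10*s^5 - 10*s^4 + 7*s^3 + 2*s^2 - 4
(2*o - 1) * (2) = 4*o - 2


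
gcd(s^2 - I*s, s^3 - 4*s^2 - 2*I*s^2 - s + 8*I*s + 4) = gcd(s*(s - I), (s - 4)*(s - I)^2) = s - I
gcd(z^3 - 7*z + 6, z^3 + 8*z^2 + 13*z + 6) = 1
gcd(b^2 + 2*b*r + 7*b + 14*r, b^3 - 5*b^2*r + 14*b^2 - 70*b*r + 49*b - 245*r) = b + 7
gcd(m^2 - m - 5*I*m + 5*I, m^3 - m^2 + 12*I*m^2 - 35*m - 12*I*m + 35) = m - 1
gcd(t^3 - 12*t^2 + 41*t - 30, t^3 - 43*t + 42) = t^2 - 7*t + 6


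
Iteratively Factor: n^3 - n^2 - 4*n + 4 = (n + 2)*(n^2 - 3*n + 2) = (n - 2)*(n + 2)*(n - 1)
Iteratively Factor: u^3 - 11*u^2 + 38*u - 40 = (u - 2)*(u^2 - 9*u + 20) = (u - 4)*(u - 2)*(u - 5)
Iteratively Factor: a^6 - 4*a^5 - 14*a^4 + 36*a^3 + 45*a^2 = (a)*(a^5 - 4*a^4 - 14*a^3 + 36*a^2 + 45*a) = a*(a + 3)*(a^4 - 7*a^3 + 7*a^2 + 15*a) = a*(a - 5)*(a + 3)*(a^3 - 2*a^2 - 3*a) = a*(a - 5)*(a + 1)*(a + 3)*(a^2 - 3*a) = a*(a - 5)*(a - 3)*(a + 1)*(a + 3)*(a)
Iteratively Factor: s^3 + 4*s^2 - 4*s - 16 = (s - 2)*(s^2 + 6*s + 8) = (s - 2)*(s + 4)*(s + 2)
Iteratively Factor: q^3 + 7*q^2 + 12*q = (q)*(q^2 + 7*q + 12) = q*(q + 4)*(q + 3)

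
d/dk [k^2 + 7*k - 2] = 2*k + 7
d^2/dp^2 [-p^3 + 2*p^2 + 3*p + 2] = 4 - 6*p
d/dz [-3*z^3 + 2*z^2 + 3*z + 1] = -9*z^2 + 4*z + 3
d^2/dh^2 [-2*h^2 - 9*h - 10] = -4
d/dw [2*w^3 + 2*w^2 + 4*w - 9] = 6*w^2 + 4*w + 4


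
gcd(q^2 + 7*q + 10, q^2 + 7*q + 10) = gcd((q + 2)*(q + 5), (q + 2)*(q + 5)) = q^2 + 7*q + 10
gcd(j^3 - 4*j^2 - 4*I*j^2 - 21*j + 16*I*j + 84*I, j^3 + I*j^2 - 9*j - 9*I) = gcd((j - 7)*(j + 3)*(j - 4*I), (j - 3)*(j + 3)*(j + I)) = j + 3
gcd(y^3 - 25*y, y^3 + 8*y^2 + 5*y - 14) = 1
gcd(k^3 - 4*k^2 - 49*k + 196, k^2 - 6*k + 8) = k - 4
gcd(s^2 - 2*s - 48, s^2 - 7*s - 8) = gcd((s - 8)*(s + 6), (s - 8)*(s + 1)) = s - 8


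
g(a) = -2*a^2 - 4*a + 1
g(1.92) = -14.05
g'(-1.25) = 1.00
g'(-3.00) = 8.00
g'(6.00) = -28.00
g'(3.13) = -16.52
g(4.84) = -65.21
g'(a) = -4*a - 4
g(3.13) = -31.11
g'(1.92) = -11.68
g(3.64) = -40.06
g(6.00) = -95.00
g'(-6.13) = 20.52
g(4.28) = -52.76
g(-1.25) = 2.88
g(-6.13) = -49.63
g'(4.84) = -23.36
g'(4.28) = -21.12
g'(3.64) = -18.56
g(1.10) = -5.82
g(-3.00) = -5.00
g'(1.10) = -8.40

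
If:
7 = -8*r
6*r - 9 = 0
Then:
No Solution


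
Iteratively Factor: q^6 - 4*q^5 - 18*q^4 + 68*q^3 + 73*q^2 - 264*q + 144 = (q - 4)*(q^5 - 18*q^3 - 4*q^2 + 57*q - 36) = (q - 4)*(q + 3)*(q^4 - 3*q^3 - 9*q^2 + 23*q - 12) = (q - 4)*(q + 3)^2*(q^3 - 6*q^2 + 9*q - 4) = (q - 4)*(q - 1)*(q + 3)^2*(q^2 - 5*q + 4) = (q - 4)*(q - 1)^2*(q + 3)^2*(q - 4)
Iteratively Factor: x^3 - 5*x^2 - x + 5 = (x - 5)*(x^2 - 1) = (x - 5)*(x + 1)*(x - 1)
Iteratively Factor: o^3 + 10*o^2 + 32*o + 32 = (o + 2)*(o^2 + 8*o + 16) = (o + 2)*(o + 4)*(o + 4)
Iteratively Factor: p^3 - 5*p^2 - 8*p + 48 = (p - 4)*(p^2 - p - 12) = (p - 4)^2*(p + 3)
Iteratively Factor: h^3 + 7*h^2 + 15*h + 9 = (h + 3)*(h^2 + 4*h + 3) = (h + 3)^2*(h + 1)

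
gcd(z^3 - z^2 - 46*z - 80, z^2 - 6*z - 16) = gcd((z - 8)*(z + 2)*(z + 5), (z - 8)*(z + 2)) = z^2 - 6*z - 16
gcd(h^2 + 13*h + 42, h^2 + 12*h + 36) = h + 6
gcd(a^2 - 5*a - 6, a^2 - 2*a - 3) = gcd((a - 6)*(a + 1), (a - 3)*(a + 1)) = a + 1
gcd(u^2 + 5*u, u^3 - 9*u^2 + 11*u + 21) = 1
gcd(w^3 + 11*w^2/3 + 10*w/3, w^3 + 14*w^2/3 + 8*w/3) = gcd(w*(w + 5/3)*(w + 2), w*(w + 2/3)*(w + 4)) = w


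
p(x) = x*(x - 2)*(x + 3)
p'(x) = x*(x - 2) + x*(x + 3) + (x - 2)*(x + 3) = 3*x^2 + 2*x - 6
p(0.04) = -0.24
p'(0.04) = -5.92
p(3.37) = 29.41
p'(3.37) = 34.81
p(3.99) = 55.50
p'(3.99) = 49.74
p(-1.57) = 8.02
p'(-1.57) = -1.75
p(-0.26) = 1.61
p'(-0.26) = -6.32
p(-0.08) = 0.49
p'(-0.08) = -6.14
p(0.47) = -2.50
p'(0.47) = -4.40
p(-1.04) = 6.20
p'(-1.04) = -4.84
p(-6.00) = -144.00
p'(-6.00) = 90.00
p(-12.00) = -1512.00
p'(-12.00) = 402.00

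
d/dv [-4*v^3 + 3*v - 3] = 3 - 12*v^2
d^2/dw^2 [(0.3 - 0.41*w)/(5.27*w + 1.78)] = 24.355832/(5.27*w + 1.78)^3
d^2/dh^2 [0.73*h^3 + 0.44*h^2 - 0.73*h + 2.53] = 4.38*h + 0.88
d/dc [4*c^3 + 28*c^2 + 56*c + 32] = 12*c^2 + 56*c + 56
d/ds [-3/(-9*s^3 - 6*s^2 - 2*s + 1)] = 3*(-27*s^2 - 12*s - 2)/(9*s^3 + 6*s^2 + 2*s - 1)^2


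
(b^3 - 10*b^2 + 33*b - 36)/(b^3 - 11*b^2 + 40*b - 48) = (b - 3)/(b - 4)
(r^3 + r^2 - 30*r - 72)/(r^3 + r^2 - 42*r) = (r^2 + 7*r + 12)/(r*(r + 7))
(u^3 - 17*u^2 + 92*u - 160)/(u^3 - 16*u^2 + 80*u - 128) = (u - 5)/(u - 4)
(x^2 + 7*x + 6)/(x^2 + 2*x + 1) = (x + 6)/(x + 1)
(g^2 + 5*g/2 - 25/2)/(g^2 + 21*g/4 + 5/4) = 2*(2*g - 5)/(4*g + 1)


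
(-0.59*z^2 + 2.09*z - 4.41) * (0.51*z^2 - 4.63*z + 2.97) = -0.3009*z^4 + 3.7976*z^3 - 13.6781*z^2 + 26.6256*z - 13.0977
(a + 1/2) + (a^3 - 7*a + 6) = a^3 - 6*a + 13/2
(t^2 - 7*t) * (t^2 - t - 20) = t^4 - 8*t^3 - 13*t^2 + 140*t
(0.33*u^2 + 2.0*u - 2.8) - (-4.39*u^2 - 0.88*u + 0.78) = 4.72*u^2 + 2.88*u - 3.58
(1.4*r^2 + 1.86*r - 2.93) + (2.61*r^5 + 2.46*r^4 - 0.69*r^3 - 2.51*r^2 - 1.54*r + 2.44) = 2.61*r^5 + 2.46*r^4 - 0.69*r^3 - 1.11*r^2 + 0.32*r - 0.49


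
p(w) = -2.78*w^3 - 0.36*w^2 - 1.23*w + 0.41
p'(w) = -8.34*w^2 - 0.72*w - 1.23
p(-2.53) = 46.24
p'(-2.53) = -52.79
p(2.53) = -50.03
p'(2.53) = -56.44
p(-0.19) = 0.65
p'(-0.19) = -1.39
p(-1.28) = 7.22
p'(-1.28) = -13.97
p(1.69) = -16.12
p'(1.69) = -26.27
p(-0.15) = 0.60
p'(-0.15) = -1.31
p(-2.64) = 52.30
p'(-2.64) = -57.46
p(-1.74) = 16.11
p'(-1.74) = -25.23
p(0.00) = 0.41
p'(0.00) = -1.23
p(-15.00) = 9320.36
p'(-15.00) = -1866.93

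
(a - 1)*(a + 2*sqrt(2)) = a^2 - a + 2*sqrt(2)*a - 2*sqrt(2)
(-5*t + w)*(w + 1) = -5*t*w - 5*t + w^2 + w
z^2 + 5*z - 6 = (z - 1)*(z + 6)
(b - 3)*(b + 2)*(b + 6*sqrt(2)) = b^3 - b^2 + 6*sqrt(2)*b^2 - 6*sqrt(2)*b - 6*b - 36*sqrt(2)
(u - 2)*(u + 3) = u^2 + u - 6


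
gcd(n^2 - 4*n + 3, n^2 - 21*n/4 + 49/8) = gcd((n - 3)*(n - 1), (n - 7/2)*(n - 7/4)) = 1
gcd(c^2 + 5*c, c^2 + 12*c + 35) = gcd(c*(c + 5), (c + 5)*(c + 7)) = c + 5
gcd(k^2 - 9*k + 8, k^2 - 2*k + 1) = k - 1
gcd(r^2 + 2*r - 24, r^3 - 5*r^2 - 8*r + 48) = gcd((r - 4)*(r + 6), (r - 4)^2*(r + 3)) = r - 4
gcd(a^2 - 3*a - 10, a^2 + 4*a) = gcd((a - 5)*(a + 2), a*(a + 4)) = 1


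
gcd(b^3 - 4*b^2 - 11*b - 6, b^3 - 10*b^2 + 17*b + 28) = b + 1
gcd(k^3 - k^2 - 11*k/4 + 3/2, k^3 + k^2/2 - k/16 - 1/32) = 1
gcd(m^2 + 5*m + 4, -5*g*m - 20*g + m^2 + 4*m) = m + 4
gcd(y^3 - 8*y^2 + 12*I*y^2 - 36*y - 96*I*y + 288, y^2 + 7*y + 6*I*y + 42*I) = y + 6*I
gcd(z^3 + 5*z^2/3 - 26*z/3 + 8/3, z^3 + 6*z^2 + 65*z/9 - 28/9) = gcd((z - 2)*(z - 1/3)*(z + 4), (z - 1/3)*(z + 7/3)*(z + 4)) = z^2 + 11*z/3 - 4/3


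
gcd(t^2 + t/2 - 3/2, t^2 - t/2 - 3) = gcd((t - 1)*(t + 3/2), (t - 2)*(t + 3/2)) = t + 3/2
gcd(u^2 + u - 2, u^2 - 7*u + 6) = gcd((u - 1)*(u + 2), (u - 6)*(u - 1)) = u - 1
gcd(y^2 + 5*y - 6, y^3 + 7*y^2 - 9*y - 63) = 1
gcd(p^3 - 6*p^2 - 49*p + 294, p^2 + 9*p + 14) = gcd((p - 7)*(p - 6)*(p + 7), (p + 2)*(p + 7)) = p + 7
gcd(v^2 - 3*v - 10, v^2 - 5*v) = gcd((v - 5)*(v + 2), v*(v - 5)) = v - 5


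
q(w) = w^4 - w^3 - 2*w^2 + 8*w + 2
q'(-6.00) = -940.00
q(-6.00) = 1394.00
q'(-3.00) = -115.00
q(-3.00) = 68.00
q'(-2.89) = -102.05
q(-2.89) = 56.07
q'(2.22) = 28.10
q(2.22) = 23.25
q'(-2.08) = -32.65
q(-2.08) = 4.42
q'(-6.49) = -1185.84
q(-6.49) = 1913.30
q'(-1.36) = -2.17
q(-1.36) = -6.64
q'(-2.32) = -48.82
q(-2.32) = 14.13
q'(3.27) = 102.70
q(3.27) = 86.15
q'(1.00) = 5.00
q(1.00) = 8.00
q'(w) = 4*w^3 - 3*w^2 - 4*w + 8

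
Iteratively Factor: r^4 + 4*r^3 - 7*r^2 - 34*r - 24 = (r + 4)*(r^3 - 7*r - 6) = (r + 1)*(r + 4)*(r^2 - r - 6) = (r + 1)*(r + 2)*(r + 4)*(r - 3)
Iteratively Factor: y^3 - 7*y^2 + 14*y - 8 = (y - 1)*(y^2 - 6*y + 8) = (y - 2)*(y - 1)*(y - 4)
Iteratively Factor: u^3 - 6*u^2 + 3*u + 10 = (u - 2)*(u^2 - 4*u - 5) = (u - 5)*(u - 2)*(u + 1)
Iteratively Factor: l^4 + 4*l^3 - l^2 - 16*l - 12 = (l + 2)*(l^3 + 2*l^2 - 5*l - 6) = (l + 2)*(l + 3)*(l^2 - l - 2) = (l + 1)*(l + 2)*(l + 3)*(l - 2)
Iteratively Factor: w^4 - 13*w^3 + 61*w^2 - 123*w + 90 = (w - 3)*(w^3 - 10*w^2 + 31*w - 30) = (w - 3)*(w - 2)*(w^2 - 8*w + 15) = (w - 5)*(w - 3)*(w - 2)*(w - 3)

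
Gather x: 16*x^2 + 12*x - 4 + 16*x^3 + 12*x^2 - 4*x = 16*x^3 + 28*x^2 + 8*x - 4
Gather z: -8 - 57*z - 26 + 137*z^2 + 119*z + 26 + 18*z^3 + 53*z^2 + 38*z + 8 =18*z^3 + 190*z^2 + 100*z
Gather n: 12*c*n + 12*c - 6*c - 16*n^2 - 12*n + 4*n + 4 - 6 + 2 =6*c - 16*n^2 + n*(12*c - 8)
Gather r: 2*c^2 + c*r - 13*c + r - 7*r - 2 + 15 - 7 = 2*c^2 - 13*c + r*(c - 6) + 6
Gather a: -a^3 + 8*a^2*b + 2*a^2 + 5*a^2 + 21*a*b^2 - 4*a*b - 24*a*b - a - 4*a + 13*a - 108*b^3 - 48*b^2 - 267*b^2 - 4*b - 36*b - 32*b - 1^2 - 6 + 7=-a^3 + a^2*(8*b + 7) + a*(21*b^2 - 28*b + 8) - 108*b^3 - 315*b^2 - 72*b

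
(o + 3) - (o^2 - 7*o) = -o^2 + 8*o + 3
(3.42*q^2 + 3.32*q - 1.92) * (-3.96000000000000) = -13.5432*q^2 - 13.1472*q + 7.6032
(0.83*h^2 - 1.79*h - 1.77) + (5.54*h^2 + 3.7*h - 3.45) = 6.37*h^2 + 1.91*h - 5.22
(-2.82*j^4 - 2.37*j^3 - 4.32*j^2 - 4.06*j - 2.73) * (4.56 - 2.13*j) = 6.0066*j^5 - 7.8111*j^4 - 1.6056*j^3 - 11.0514*j^2 - 12.6987*j - 12.4488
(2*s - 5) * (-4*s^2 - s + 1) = -8*s^3 + 18*s^2 + 7*s - 5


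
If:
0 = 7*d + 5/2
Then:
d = -5/14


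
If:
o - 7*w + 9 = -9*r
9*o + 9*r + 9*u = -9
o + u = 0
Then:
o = 7*w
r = -1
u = -7*w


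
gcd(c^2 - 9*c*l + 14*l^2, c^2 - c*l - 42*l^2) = c - 7*l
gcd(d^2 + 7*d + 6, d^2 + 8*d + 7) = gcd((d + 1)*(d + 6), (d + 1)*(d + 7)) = d + 1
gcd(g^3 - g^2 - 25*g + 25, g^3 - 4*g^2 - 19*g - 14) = 1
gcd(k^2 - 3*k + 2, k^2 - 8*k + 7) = k - 1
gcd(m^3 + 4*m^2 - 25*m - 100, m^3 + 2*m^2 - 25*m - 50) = m^2 - 25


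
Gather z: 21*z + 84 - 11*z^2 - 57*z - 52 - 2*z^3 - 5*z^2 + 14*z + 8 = -2*z^3 - 16*z^2 - 22*z + 40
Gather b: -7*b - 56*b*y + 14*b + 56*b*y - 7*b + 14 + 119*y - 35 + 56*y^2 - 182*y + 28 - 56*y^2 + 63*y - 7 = 0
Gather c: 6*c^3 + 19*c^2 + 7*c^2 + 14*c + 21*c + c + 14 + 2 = 6*c^3 + 26*c^2 + 36*c + 16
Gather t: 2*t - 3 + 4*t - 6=6*t - 9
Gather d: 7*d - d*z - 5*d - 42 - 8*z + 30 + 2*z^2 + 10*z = d*(2 - z) + 2*z^2 + 2*z - 12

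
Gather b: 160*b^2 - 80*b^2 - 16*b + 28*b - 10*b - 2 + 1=80*b^2 + 2*b - 1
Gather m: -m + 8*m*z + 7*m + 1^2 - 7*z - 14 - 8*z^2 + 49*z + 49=m*(8*z + 6) - 8*z^2 + 42*z + 36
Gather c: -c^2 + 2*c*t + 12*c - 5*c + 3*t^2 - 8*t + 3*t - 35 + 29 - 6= -c^2 + c*(2*t + 7) + 3*t^2 - 5*t - 12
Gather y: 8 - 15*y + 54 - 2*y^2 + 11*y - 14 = -2*y^2 - 4*y + 48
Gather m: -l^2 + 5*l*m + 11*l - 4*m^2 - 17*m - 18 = -l^2 + 11*l - 4*m^2 + m*(5*l - 17) - 18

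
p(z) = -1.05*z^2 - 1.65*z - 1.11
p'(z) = -2.1*z - 1.65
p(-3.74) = -9.63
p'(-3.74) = 6.20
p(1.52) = -6.04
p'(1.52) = -4.84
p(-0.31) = -0.70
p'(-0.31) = -1.00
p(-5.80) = -26.86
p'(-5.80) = 10.53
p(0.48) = -2.14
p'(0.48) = -2.66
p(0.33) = -1.77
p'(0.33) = -2.34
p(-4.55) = -15.34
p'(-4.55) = 7.90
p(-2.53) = -3.66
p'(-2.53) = 3.66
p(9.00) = -101.01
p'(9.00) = -20.55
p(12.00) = -172.11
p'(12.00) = -26.85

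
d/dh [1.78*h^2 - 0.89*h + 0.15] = 3.56*h - 0.89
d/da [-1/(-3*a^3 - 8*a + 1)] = (-9*a^2 - 8)/(3*a^3 + 8*a - 1)^2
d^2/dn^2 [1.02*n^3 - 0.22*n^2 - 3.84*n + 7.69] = 6.12*n - 0.44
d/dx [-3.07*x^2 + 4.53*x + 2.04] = 4.53 - 6.14*x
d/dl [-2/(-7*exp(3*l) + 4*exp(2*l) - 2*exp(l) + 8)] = (-42*exp(2*l) + 16*exp(l) - 4)*exp(l)/(7*exp(3*l) - 4*exp(2*l) + 2*exp(l) - 8)^2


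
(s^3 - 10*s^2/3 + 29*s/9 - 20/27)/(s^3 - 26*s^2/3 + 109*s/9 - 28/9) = (s - 5/3)/(s - 7)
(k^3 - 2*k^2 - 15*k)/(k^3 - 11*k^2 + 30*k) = (k + 3)/(k - 6)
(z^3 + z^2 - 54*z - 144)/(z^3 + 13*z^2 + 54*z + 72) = (z - 8)/(z + 4)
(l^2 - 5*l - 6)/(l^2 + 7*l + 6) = (l - 6)/(l + 6)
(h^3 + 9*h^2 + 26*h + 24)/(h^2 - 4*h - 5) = (h^3 + 9*h^2 + 26*h + 24)/(h^2 - 4*h - 5)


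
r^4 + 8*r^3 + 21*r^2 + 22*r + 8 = (r + 1)^2*(r + 2)*(r + 4)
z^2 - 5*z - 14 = (z - 7)*(z + 2)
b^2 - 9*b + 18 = (b - 6)*(b - 3)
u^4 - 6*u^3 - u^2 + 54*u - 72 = (u - 4)*(u - 3)*(u - 2)*(u + 3)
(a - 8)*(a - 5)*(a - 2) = a^3 - 15*a^2 + 66*a - 80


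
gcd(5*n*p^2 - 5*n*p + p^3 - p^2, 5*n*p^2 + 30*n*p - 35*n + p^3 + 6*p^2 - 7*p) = 5*n*p - 5*n + p^2 - p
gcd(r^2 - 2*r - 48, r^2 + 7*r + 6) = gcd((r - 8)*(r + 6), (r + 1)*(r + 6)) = r + 6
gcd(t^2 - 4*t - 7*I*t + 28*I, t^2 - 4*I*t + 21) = t - 7*I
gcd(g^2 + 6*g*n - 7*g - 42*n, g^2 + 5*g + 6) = 1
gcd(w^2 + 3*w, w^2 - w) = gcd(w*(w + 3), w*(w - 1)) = w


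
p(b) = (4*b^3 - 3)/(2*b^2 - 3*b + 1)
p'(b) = 12*b^2/(2*b^2 - 3*b + 1) + (3 - 4*b)*(4*b^3 - 3)/(2*b^2 - 3*b + 1)^2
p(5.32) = 14.39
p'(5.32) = 1.84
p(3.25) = 10.85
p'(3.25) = 1.47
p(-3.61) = -5.05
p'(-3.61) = 1.80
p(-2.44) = -3.02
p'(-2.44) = 1.63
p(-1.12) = -1.25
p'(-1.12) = 0.82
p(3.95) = 11.96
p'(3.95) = 1.68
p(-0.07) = -2.46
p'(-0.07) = -6.57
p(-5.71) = -8.97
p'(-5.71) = 1.91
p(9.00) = 21.42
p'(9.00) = 1.95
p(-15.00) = -27.22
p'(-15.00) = 1.99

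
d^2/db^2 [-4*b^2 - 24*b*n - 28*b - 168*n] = -8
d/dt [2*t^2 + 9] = 4*t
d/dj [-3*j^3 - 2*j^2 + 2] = j*(-9*j - 4)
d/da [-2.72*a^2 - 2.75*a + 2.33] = -5.44*a - 2.75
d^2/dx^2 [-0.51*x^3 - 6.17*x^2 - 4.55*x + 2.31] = -3.06*x - 12.34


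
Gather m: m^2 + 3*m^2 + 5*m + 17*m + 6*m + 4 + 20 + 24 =4*m^2 + 28*m + 48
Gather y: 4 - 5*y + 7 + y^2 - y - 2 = y^2 - 6*y + 9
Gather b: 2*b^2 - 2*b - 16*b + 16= 2*b^2 - 18*b + 16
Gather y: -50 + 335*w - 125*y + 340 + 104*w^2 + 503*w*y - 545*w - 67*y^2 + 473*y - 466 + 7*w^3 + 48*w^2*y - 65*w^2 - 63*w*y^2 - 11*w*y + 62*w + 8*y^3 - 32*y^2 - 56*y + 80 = 7*w^3 + 39*w^2 - 148*w + 8*y^3 + y^2*(-63*w - 99) + y*(48*w^2 + 492*w + 292) - 96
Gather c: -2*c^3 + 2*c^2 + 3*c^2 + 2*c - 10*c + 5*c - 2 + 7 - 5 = -2*c^3 + 5*c^2 - 3*c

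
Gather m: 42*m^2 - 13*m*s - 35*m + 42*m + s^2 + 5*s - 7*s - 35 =42*m^2 + m*(7 - 13*s) + s^2 - 2*s - 35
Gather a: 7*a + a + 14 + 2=8*a + 16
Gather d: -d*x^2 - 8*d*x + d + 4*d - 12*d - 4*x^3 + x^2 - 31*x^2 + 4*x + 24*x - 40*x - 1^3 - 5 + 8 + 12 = d*(-x^2 - 8*x - 7) - 4*x^3 - 30*x^2 - 12*x + 14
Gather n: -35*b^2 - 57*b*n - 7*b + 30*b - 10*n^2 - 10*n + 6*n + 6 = -35*b^2 + 23*b - 10*n^2 + n*(-57*b - 4) + 6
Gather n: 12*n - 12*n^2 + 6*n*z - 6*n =-12*n^2 + n*(6*z + 6)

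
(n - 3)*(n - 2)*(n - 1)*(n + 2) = n^4 - 4*n^3 - n^2 + 16*n - 12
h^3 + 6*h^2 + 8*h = h*(h + 2)*(h + 4)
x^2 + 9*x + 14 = (x + 2)*(x + 7)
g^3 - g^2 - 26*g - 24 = (g - 6)*(g + 1)*(g + 4)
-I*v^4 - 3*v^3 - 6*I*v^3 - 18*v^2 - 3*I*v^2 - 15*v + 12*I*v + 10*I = (v + 5)*(v - 2*I)*(v - I)*(-I*v - I)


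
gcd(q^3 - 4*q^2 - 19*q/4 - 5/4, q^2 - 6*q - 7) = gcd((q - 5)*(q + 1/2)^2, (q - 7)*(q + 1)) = 1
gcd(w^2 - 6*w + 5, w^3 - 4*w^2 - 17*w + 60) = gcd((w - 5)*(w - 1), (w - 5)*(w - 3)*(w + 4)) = w - 5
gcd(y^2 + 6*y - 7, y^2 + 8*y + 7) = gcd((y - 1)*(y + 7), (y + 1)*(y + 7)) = y + 7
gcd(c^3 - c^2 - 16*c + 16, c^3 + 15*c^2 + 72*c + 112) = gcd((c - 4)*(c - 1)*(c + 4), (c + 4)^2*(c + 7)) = c + 4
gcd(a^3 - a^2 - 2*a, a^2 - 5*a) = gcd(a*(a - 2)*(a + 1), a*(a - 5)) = a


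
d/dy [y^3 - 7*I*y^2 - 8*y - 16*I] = 3*y^2 - 14*I*y - 8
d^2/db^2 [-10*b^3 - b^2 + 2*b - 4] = -60*b - 2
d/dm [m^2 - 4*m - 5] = 2*m - 4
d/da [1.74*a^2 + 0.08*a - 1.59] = 3.48*a + 0.08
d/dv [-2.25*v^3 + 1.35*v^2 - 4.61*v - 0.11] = -6.75*v^2 + 2.7*v - 4.61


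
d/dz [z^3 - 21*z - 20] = 3*z^2 - 21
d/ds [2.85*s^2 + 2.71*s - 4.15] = 5.7*s + 2.71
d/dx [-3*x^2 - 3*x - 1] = -6*x - 3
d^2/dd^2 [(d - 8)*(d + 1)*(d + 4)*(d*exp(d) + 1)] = d^4*exp(d) + 5*d^3*exp(d) - 42*d^2*exp(d) - 194*d*exp(d) + 6*d - 136*exp(d) - 6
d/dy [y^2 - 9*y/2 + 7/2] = 2*y - 9/2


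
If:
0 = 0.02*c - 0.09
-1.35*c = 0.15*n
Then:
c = 4.50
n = -40.50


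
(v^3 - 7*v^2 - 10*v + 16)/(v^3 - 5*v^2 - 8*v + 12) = (v - 8)/(v - 6)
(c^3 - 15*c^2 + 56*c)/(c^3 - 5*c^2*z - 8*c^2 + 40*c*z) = (7 - c)/(-c + 5*z)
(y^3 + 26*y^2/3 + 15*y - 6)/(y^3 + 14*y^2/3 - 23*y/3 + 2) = (y + 3)/(y - 1)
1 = 1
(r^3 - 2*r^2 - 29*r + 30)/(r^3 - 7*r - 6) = (-r^3 + 2*r^2 + 29*r - 30)/(-r^3 + 7*r + 6)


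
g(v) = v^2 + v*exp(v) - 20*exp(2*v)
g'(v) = v*exp(v) + 2*v - 40*exp(2*v) + exp(v)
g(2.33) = -2083.35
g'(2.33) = -4186.56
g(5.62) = -1520716.95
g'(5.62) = -3042760.44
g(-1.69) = 1.86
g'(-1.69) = -4.87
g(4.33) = -115003.11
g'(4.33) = -230287.94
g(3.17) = -11250.41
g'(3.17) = -22566.24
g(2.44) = -2598.67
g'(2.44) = -5220.88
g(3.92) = -50591.16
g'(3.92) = -101352.38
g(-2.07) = 3.71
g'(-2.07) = -4.91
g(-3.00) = 8.80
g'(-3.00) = -6.20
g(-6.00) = 35.99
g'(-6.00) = -12.01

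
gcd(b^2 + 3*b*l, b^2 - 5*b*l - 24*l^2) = b + 3*l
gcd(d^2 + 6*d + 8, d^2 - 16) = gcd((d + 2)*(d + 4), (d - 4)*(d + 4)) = d + 4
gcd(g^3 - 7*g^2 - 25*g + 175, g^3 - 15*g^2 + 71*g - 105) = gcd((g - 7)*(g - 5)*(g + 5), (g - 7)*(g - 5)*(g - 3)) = g^2 - 12*g + 35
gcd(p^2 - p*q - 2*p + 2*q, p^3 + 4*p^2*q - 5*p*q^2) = p - q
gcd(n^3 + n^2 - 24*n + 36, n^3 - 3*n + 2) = 1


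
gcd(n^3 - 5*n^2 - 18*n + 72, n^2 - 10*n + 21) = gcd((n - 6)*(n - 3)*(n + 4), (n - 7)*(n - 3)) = n - 3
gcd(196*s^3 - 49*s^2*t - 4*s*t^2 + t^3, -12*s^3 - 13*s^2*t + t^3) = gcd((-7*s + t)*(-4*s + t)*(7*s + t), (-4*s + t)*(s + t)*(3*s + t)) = 4*s - t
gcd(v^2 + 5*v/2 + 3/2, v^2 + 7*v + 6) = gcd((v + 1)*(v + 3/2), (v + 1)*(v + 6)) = v + 1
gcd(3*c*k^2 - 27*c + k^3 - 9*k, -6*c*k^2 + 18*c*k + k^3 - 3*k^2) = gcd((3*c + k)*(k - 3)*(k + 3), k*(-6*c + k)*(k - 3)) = k - 3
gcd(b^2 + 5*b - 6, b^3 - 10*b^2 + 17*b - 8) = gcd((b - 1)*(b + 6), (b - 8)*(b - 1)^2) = b - 1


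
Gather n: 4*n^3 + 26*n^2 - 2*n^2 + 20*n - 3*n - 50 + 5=4*n^3 + 24*n^2 + 17*n - 45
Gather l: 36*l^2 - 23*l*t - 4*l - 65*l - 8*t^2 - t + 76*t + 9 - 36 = 36*l^2 + l*(-23*t - 69) - 8*t^2 + 75*t - 27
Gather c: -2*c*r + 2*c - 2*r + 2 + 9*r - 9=c*(2 - 2*r) + 7*r - 7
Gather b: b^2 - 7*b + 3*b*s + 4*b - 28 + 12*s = b^2 + b*(3*s - 3) + 12*s - 28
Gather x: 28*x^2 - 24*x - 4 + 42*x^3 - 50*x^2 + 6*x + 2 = 42*x^3 - 22*x^2 - 18*x - 2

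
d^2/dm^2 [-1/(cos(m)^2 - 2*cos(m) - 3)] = (-4*sin(m)^2 - 6*cos(m) + 18)*sin(m)^2/(sin(m)^2 + 2*cos(m) + 2)^3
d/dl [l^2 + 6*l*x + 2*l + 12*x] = 2*l + 6*x + 2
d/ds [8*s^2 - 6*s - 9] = 16*s - 6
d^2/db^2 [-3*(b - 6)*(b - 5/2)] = -6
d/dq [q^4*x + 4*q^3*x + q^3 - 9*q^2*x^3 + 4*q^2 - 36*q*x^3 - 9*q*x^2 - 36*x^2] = 4*q^3*x + 12*q^2*x + 3*q^2 - 18*q*x^3 + 8*q - 36*x^3 - 9*x^2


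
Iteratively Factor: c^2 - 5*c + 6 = (c - 2)*(c - 3)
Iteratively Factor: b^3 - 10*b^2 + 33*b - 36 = (b - 3)*(b^2 - 7*b + 12) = (b - 3)^2*(b - 4)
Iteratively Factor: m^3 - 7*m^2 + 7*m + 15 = (m - 3)*(m^2 - 4*m - 5) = (m - 5)*(m - 3)*(m + 1)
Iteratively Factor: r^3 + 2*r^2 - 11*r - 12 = (r + 1)*(r^2 + r - 12) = (r - 3)*(r + 1)*(r + 4)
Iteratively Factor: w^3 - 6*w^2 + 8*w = (w - 2)*(w^2 - 4*w) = w*(w - 2)*(w - 4)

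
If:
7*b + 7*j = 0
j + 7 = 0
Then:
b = 7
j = -7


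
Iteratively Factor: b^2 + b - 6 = (b + 3)*(b - 2)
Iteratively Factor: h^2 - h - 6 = (h - 3)*(h + 2)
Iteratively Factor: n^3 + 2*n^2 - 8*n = (n)*(n^2 + 2*n - 8) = n*(n + 4)*(n - 2)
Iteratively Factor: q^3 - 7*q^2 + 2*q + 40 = (q - 5)*(q^2 - 2*q - 8) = (q - 5)*(q + 2)*(q - 4)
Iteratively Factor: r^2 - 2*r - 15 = (r + 3)*(r - 5)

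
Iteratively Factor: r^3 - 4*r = (r - 2)*(r^2 + 2*r) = (r - 2)*(r + 2)*(r)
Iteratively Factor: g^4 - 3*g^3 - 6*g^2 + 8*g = (g - 1)*(g^3 - 2*g^2 - 8*g) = (g - 1)*(g + 2)*(g^2 - 4*g) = g*(g - 1)*(g + 2)*(g - 4)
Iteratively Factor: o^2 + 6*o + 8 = (o + 2)*(o + 4)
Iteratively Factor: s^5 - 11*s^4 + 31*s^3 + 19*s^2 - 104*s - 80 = (s - 5)*(s^4 - 6*s^3 + s^2 + 24*s + 16) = (s - 5)*(s - 4)*(s^3 - 2*s^2 - 7*s - 4) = (s - 5)*(s - 4)*(s + 1)*(s^2 - 3*s - 4) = (s - 5)*(s - 4)*(s + 1)^2*(s - 4)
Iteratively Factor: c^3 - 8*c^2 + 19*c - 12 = (c - 3)*(c^2 - 5*c + 4) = (c - 3)*(c - 1)*(c - 4)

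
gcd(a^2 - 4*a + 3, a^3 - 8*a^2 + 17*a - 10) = a - 1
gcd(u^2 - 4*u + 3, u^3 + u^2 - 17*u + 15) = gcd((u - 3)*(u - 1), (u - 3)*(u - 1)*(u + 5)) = u^2 - 4*u + 3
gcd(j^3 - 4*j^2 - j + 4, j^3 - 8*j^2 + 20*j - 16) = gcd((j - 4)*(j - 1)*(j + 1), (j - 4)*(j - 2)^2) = j - 4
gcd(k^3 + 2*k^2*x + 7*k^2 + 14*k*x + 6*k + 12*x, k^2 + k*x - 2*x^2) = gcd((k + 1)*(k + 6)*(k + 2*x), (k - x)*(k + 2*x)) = k + 2*x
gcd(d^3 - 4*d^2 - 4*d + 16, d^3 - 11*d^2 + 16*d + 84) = d + 2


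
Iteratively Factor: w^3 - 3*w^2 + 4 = (w - 2)*(w^2 - w - 2) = (w - 2)*(w + 1)*(w - 2)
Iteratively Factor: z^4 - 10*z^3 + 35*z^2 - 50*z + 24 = (z - 1)*(z^3 - 9*z^2 + 26*z - 24) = (z - 4)*(z - 1)*(z^2 - 5*z + 6) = (z - 4)*(z - 3)*(z - 1)*(z - 2)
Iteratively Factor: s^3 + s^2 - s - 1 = (s + 1)*(s^2 - 1) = (s - 1)*(s + 1)*(s + 1)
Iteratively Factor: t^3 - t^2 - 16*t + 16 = (t - 4)*(t^2 + 3*t - 4) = (t - 4)*(t + 4)*(t - 1)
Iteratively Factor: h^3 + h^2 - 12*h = (h - 3)*(h^2 + 4*h) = (h - 3)*(h + 4)*(h)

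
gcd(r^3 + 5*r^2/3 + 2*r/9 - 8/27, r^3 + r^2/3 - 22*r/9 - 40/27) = r^2 + 2*r + 8/9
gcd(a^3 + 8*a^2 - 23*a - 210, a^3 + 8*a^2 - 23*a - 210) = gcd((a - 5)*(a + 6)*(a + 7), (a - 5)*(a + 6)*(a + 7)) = a^3 + 8*a^2 - 23*a - 210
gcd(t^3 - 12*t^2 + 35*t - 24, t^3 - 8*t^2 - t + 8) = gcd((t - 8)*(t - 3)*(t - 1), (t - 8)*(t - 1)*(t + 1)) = t^2 - 9*t + 8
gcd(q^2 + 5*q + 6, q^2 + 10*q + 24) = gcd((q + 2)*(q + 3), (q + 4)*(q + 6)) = 1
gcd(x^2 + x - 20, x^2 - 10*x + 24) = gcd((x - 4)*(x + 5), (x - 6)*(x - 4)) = x - 4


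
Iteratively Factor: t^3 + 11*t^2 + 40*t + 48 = (t + 3)*(t^2 + 8*t + 16) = (t + 3)*(t + 4)*(t + 4)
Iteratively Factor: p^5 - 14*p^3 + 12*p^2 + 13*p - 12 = (p - 1)*(p^4 + p^3 - 13*p^2 - p + 12) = (p - 1)*(p + 1)*(p^3 - 13*p + 12) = (p - 3)*(p - 1)*(p + 1)*(p^2 + 3*p - 4) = (p - 3)*(p - 1)^2*(p + 1)*(p + 4)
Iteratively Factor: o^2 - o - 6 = (o - 3)*(o + 2)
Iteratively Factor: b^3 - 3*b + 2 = (b - 1)*(b^2 + b - 2) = (b - 1)*(b + 2)*(b - 1)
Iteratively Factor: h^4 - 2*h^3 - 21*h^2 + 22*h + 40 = (h + 1)*(h^3 - 3*h^2 - 18*h + 40) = (h - 5)*(h + 1)*(h^2 + 2*h - 8) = (h - 5)*(h + 1)*(h + 4)*(h - 2)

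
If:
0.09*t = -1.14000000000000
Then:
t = -12.67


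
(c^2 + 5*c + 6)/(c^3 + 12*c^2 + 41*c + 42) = 1/(c + 7)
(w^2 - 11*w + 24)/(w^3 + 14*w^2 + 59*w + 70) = (w^2 - 11*w + 24)/(w^3 + 14*w^2 + 59*w + 70)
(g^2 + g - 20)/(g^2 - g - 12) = (g + 5)/(g + 3)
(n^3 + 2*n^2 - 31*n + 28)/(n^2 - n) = n + 3 - 28/n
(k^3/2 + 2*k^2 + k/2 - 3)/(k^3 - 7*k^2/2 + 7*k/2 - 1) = (k^2 + 5*k + 6)/(2*k^2 - 5*k + 2)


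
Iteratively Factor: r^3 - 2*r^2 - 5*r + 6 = (r - 3)*(r^2 + r - 2) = (r - 3)*(r - 1)*(r + 2)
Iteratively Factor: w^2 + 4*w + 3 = (w + 1)*(w + 3)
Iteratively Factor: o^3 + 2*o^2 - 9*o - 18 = (o - 3)*(o^2 + 5*o + 6) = (o - 3)*(o + 2)*(o + 3)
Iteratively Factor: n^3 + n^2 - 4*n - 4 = (n - 2)*(n^2 + 3*n + 2) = (n - 2)*(n + 1)*(n + 2)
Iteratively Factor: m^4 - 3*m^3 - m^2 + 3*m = (m + 1)*(m^3 - 4*m^2 + 3*m) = m*(m + 1)*(m^2 - 4*m + 3) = m*(m - 3)*(m + 1)*(m - 1)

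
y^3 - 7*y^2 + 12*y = y*(y - 4)*(y - 3)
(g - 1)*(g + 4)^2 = g^3 + 7*g^2 + 8*g - 16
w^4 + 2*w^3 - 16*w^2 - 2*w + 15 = (w - 3)*(w - 1)*(w + 1)*(w + 5)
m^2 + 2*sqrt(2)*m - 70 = (m - 5*sqrt(2))*(m + 7*sqrt(2))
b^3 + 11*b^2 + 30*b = b*(b + 5)*(b + 6)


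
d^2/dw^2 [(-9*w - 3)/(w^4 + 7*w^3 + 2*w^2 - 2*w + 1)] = 6*(-(3*w + 1)*(4*w^3 + 21*w^2 + 4*w - 2)^2 + (12*w^3 + 63*w^2 + 12*w + (3*w + 1)*(6*w^2 + 21*w + 2) - 6)*(w^4 + 7*w^3 + 2*w^2 - 2*w + 1))/(w^4 + 7*w^3 + 2*w^2 - 2*w + 1)^3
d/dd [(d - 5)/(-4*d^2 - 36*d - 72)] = (-d^2 - 9*d + (d - 5)*(2*d + 9) - 18)/(4*(d^2 + 9*d + 18)^2)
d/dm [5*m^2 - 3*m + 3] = 10*m - 3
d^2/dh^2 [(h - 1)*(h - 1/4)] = 2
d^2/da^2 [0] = 0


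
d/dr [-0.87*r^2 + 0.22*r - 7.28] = 0.22 - 1.74*r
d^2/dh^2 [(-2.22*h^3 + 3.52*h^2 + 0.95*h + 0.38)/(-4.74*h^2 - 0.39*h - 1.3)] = (1.13686837721616e-13*h^5 - 56.358252*h^3 + 85.668552*h^2 + 53.419392*h - 6.366776)/(106.496424*h^6 + 26.287092*h^5 + 89.786502*h^4 + 14.478399*h^3 + 24.62499*h^2 + 1.9773*h + 2.197)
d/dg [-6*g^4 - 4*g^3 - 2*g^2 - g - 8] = -24*g^3 - 12*g^2 - 4*g - 1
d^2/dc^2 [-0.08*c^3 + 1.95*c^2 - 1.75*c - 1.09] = 3.9 - 0.48*c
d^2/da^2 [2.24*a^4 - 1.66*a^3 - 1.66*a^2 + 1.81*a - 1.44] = 26.88*a^2 - 9.96*a - 3.32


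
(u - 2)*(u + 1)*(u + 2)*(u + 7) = u^4 + 8*u^3 + 3*u^2 - 32*u - 28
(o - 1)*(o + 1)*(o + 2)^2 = o^4 + 4*o^3 + 3*o^2 - 4*o - 4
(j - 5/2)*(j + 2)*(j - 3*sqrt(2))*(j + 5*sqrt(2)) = j^4 - j^3/2 + 2*sqrt(2)*j^3 - 35*j^2 - sqrt(2)*j^2 - 10*sqrt(2)*j + 15*j + 150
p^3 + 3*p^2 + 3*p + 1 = (p + 1)^3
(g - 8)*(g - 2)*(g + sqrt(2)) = g^3 - 10*g^2 + sqrt(2)*g^2 - 10*sqrt(2)*g + 16*g + 16*sqrt(2)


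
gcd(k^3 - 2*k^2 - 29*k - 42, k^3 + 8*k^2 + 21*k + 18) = k^2 + 5*k + 6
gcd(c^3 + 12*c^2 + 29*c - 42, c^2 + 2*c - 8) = 1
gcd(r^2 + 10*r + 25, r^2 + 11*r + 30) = r + 5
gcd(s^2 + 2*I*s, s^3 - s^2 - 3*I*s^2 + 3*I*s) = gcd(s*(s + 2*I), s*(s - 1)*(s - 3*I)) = s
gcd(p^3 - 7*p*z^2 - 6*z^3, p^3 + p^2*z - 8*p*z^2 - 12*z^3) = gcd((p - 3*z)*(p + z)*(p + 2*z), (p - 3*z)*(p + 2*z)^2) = -p^2 + p*z + 6*z^2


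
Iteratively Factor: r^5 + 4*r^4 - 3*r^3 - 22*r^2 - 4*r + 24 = (r + 2)*(r^4 + 2*r^3 - 7*r^2 - 8*r + 12) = (r - 1)*(r + 2)*(r^3 + 3*r^2 - 4*r - 12) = (r - 2)*(r - 1)*(r + 2)*(r^2 + 5*r + 6) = (r - 2)*(r - 1)*(r + 2)^2*(r + 3)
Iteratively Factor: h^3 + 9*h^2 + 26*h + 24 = (h + 4)*(h^2 + 5*h + 6) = (h + 3)*(h + 4)*(h + 2)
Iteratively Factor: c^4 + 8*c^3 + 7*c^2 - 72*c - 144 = (c - 3)*(c^3 + 11*c^2 + 40*c + 48) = (c - 3)*(c + 3)*(c^2 + 8*c + 16) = (c - 3)*(c + 3)*(c + 4)*(c + 4)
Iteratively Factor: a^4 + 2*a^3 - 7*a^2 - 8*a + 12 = (a - 2)*(a^3 + 4*a^2 + a - 6) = (a - 2)*(a + 2)*(a^2 + 2*a - 3) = (a - 2)*(a + 2)*(a + 3)*(a - 1)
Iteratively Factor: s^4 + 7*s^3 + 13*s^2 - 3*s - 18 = (s + 3)*(s^3 + 4*s^2 + s - 6) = (s + 2)*(s + 3)*(s^2 + 2*s - 3) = (s + 2)*(s + 3)^2*(s - 1)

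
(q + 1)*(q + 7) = q^2 + 8*q + 7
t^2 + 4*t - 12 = (t - 2)*(t + 6)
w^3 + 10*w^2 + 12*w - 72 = (w - 2)*(w + 6)^2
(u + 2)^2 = u^2 + 4*u + 4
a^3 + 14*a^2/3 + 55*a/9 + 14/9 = (a + 1/3)*(a + 2)*(a + 7/3)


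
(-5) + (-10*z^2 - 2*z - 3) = -10*z^2 - 2*z - 8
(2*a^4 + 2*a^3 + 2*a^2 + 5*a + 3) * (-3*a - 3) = -6*a^5 - 12*a^4 - 12*a^3 - 21*a^2 - 24*a - 9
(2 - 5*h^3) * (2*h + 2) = -10*h^4 - 10*h^3 + 4*h + 4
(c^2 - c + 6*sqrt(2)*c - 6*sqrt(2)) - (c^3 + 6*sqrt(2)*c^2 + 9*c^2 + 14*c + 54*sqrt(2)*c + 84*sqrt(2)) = -c^3 - 6*sqrt(2)*c^2 - 8*c^2 - 48*sqrt(2)*c - 15*c - 90*sqrt(2)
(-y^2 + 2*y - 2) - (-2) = -y^2 + 2*y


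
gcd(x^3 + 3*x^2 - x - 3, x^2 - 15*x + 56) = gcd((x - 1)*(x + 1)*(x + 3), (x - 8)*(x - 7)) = 1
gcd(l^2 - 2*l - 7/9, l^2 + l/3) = l + 1/3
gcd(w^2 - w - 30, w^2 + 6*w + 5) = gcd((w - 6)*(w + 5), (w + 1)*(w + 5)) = w + 5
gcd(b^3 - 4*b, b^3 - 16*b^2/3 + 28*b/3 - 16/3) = b - 2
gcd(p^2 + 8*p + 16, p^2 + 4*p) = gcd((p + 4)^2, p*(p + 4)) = p + 4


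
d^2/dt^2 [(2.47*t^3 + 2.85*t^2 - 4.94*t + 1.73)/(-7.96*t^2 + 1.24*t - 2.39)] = (656.13612*t^3 - 288.455616*t^2 - 546.081786*t + 57.225726)/(504.358336*t^6 - 235.705152*t^5 + 491.02056*t^4 - 143.44816*t^3 + 147.42954*t^2 - 21.249012*t + 13.651919)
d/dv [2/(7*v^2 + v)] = 2*(-14*v - 1)/(v^2*(7*v + 1)^2)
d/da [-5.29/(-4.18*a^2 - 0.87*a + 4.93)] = (-44.2244*a - 4.6023)/(4.18*a^2 + 0.87*a - 4.93)^2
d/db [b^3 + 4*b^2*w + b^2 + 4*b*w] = 3*b^2 + 8*b*w + 2*b + 4*w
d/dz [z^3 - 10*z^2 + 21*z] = 3*z^2 - 20*z + 21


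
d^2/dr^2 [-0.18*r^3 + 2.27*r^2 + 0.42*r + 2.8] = 4.54 - 1.08*r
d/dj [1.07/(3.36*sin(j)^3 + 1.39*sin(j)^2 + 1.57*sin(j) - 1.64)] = (-2.9746*sin(j) + 5.3928*cos(2*j) - 7.0727)*cos(j)/(3.36*sin(j)^3 + 1.39*sin(j)^2 + 1.57*sin(j) - 1.64)^2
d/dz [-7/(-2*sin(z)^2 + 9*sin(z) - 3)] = 7*(9 - 4*sin(z))*cos(z)/(-9*sin(z) - cos(2*z) + 4)^2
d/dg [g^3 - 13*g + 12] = 3*g^2 - 13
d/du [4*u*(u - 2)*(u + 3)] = 12*u^2 + 8*u - 24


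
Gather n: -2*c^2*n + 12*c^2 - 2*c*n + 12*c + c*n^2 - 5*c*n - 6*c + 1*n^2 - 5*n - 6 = 12*c^2 + 6*c + n^2*(c + 1) + n*(-2*c^2 - 7*c - 5) - 6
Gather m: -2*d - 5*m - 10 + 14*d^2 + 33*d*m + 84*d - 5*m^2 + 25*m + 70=14*d^2 + 82*d - 5*m^2 + m*(33*d + 20) + 60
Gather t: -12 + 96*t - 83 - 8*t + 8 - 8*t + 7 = 80*t - 80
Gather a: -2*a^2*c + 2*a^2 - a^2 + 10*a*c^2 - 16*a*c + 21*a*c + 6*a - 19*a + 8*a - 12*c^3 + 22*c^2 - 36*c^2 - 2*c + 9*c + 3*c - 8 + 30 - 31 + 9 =a^2*(1 - 2*c) + a*(10*c^2 + 5*c - 5) - 12*c^3 - 14*c^2 + 10*c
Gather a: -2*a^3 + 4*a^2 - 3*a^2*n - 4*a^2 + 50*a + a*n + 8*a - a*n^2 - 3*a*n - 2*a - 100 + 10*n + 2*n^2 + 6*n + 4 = -2*a^3 - 3*a^2*n + a*(-n^2 - 2*n + 56) + 2*n^2 + 16*n - 96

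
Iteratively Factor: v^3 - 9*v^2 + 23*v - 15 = (v - 5)*(v^2 - 4*v + 3) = (v - 5)*(v - 3)*(v - 1)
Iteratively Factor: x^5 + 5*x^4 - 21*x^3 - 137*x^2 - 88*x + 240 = (x + 4)*(x^4 + x^3 - 25*x^2 - 37*x + 60) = (x + 4)^2*(x^3 - 3*x^2 - 13*x + 15) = (x - 1)*(x + 4)^2*(x^2 - 2*x - 15) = (x - 5)*(x - 1)*(x + 4)^2*(x + 3)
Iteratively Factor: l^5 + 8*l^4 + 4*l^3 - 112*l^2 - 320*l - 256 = (l + 2)*(l^4 + 6*l^3 - 8*l^2 - 96*l - 128) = (l + 2)*(l + 4)*(l^3 + 2*l^2 - 16*l - 32) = (l + 2)*(l + 4)^2*(l^2 - 2*l - 8) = (l + 2)^2*(l + 4)^2*(l - 4)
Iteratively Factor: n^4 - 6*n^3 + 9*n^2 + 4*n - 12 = (n + 1)*(n^3 - 7*n^2 + 16*n - 12) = (n - 3)*(n + 1)*(n^2 - 4*n + 4) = (n - 3)*(n - 2)*(n + 1)*(n - 2)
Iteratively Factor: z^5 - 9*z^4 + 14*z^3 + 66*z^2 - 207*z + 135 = (z + 3)*(z^4 - 12*z^3 + 50*z^2 - 84*z + 45) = (z - 1)*(z + 3)*(z^3 - 11*z^2 + 39*z - 45) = (z - 3)*(z - 1)*(z + 3)*(z^2 - 8*z + 15) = (z - 5)*(z - 3)*(z - 1)*(z + 3)*(z - 3)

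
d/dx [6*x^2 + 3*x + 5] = 12*x + 3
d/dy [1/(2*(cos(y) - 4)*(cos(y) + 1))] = (2*cos(y) - 3)*sin(y)/(2*(cos(y) - 4)^2*(cos(y) + 1)^2)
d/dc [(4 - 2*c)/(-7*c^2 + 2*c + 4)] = 2*(-7*c^2 + 28*c - 8)/(49*c^4 - 28*c^3 - 52*c^2 + 16*c + 16)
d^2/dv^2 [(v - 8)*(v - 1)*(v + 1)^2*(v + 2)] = 20*v^3 - 60*v^2 - 138*v - 22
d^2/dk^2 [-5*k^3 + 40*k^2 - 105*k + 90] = 80 - 30*k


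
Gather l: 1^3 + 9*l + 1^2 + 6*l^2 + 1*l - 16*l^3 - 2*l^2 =-16*l^3 + 4*l^2 + 10*l + 2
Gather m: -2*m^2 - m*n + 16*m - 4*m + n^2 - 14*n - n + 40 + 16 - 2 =-2*m^2 + m*(12 - n) + n^2 - 15*n + 54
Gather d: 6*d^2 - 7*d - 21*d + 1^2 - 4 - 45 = 6*d^2 - 28*d - 48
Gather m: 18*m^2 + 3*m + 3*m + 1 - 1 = 18*m^2 + 6*m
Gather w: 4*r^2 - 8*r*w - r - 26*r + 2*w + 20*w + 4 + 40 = 4*r^2 - 27*r + w*(22 - 8*r) + 44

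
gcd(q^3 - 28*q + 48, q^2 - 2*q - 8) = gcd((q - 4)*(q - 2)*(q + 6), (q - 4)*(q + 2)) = q - 4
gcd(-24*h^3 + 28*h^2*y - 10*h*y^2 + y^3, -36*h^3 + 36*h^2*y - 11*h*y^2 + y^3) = 12*h^2 - 8*h*y + y^2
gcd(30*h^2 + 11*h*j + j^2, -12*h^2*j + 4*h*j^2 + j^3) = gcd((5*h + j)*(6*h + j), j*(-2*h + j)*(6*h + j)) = 6*h + j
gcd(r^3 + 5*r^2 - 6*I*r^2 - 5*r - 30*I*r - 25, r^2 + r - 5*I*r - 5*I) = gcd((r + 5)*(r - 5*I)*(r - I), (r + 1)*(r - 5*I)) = r - 5*I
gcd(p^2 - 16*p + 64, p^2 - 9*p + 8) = p - 8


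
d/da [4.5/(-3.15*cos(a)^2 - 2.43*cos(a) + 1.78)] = -(28.35*cos(a) + 10.935)*sin(a)/(3.15*cos(a)^2 + 2.43*cos(a) - 1.78)^2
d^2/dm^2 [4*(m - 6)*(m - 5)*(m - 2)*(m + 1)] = 48*m^2 - 288*m + 312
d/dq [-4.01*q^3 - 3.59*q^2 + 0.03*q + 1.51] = -12.03*q^2 - 7.18*q + 0.03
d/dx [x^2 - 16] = 2*x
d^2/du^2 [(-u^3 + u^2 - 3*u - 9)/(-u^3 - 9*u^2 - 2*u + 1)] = 2*(-10*u^6 + 3*u^5 + 147*u^4 + 909*u^3 + 2226*u^2 + 597*u + 122)/(u^9 + 27*u^8 + 249*u^7 + 834*u^6 + 444*u^5 - 147*u^4 - 97*u^3 + 15*u^2 + 6*u - 1)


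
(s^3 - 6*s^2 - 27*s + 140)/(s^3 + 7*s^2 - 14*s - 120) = (s - 7)/(s + 6)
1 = 1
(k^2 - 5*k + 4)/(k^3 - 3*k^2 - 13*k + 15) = (k - 4)/(k^2 - 2*k - 15)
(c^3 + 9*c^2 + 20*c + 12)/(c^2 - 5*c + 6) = (c^3 + 9*c^2 + 20*c + 12)/(c^2 - 5*c + 6)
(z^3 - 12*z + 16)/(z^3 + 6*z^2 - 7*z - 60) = (z^2 - 4*z + 4)/(z^2 + 2*z - 15)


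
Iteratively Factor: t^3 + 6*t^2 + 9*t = (t + 3)*(t^2 + 3*t) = t*(t + 3)*(t + 3)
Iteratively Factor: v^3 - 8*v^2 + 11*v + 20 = (v - 5)*(v^2 - 3*v - 4) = (v - 5)*(v - 4)*(v + 1)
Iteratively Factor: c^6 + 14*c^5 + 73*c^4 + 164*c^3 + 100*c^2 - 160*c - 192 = (c + 2)*(c^5 + 12*c^4 + 49*c^3 + 66*c^2 - 32*c - 96) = (c + 2)*(c + 3)*(c^4 + 9*c^3 + 22*c^2 - 32) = (c + 2)*(c + 3)*(c + 4)*(c^3 + 5*c^2 + 2*c - 8) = (c + 2)^2*(c + 3)*(c + 4)*(c^2 + 3*c - 4) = (c + 2)^2*(c + 3)*(c + 4)^2*(c - 1)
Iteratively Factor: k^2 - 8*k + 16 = (k - 4)*(k - 4)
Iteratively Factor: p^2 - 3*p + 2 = (p - 2)*(p - 1)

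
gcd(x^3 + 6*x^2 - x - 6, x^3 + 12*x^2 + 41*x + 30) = x^2 + 7*x + 6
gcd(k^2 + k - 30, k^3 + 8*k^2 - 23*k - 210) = k^2 + k - 30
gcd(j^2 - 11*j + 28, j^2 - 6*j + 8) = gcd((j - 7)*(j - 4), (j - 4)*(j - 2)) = j - 4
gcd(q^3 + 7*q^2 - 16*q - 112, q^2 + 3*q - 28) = q^2 + 3*q - 28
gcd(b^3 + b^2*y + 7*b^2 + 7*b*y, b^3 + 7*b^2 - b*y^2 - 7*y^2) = b^2 + b*y + 7*b + 7*y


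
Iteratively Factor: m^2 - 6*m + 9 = (m - 3)*(m - 3)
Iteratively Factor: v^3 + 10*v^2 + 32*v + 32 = (v + 2)*(v^2 + 8*v + 16) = (v + 2)*(v + 4)*(v + 4)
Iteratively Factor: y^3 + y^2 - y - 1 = (y - 1)*(y^2 + 2*y + 1) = (y - 1)*(y + 1)*(y + 1)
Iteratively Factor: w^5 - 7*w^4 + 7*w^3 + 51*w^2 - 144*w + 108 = (w - 3)*(w^4 - 4*w^3 - 5*w^2 + 36*w - 36) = (w - 3)^2*(w^3 - w^2 - 8*w + 12) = (w - 3)^2*(w - 2)*(w^2 + w - 6) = (w - 3)^2*(w - 2)*(w + 3)*(w - 2)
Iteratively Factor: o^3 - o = (o + 1)*(o^2 - o) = o*(o + 1)*(o - 1)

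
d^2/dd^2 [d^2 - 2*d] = 2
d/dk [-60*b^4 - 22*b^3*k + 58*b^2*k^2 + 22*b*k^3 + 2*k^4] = -22*b^3 + 116*b^2*k + 66*b*k^2 + 8*k^3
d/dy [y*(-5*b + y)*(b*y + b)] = b*(-10*b*y - 5*b + 3*y^2 + 2*y)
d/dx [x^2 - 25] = 2*x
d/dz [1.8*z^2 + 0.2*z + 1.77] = 3.6*z + 0.2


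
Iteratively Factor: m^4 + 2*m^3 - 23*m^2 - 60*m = (m - 5)*(m^3 + 7*m^2 + 12*m) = m*(m - 5)*(m^2 + 7*m + 12) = m*(m - 5)*(m + 3)*(m + 4)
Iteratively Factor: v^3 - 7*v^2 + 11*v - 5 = (v - 1)*(v^2 - 6*v + 5) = (v - 1)^2*(v - 5)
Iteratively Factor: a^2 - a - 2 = (a - 2)*(a + 1)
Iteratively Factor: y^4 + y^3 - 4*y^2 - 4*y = (y + 2)*(y^3 - y^2 - 2*y) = y*(y + 2)*(y^2 - y - 2) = y*(y - 2)*(y + 2)*(y + 1)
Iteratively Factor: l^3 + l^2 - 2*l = (l - 1)*(l^2 + 2*l) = l*(l - 1)*(l + 2)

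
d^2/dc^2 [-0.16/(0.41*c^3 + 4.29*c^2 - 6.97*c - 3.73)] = ((0.3936*c + 1.3728)*(0.41*c^3 + 4.29*c^2 - 6.97*c - 3.73) - 0.16*(1.23*c^2 + 8.58*c - 6.97)*(2.46*c^2 + 17.16*c - 13.94))/(0.41*c^3 + 4.29*c^2 - 6.97*c - 3.73)^3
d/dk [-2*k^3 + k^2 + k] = -6*k^2 + 2*k + 1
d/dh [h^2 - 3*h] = 2*h - 3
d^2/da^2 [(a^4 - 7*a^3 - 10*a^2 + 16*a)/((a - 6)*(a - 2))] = 2*(a^6 - 24*a^5 + 228*a^4 - 1196*a^3 + 3240*a^2 - 3600*a + 96)/(a^6 - 24*a^5 + 228*a^4 - 1088*a^3 + 2736*a^2 - 3456*a + 1728)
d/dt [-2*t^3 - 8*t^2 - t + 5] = -6*t^2 - 16*t - 1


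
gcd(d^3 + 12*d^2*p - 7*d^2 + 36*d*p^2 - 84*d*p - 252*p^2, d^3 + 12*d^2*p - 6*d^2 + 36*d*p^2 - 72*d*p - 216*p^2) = d^2 + 12*d*p + 36*p^2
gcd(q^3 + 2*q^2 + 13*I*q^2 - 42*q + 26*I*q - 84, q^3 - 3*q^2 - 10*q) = q + 2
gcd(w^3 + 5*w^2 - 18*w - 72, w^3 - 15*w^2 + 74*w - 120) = w - 4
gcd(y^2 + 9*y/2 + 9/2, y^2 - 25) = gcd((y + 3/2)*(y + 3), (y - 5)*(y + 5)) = 1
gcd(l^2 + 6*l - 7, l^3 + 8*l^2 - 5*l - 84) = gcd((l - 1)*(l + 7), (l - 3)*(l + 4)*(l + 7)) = l + 7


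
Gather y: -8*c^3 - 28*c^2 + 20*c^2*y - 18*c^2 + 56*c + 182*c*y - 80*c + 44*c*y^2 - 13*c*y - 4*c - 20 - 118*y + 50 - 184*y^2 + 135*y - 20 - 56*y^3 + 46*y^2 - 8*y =-8*c^3 - 46*c^2 - 28*c - 56*y^3 + y^2*(44*c - 138) + y*(20*c^2 + 169*c + 9) + 10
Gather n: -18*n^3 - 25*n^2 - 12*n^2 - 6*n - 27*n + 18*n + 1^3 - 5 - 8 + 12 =-18*n^3 - 37*n^2 - 15*n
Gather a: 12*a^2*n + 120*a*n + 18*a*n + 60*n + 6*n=12*a^2*n + 138*a*n + 66*n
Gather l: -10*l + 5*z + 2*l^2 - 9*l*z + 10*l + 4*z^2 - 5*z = 2*l^2 - 9*l*z + 4*z^2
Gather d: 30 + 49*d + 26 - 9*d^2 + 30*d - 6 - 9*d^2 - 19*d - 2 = -18*d^2 + 60*d + 48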